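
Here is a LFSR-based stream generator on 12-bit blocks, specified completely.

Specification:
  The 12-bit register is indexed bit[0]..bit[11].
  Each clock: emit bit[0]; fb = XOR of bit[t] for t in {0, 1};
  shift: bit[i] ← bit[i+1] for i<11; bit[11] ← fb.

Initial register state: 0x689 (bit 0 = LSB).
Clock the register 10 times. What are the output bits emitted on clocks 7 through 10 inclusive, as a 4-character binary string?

reg_0 = 0x689
clock 1: out=1, reg = 0xB44
clock 2: out=0, reg = 0x5A2
clock 3: out=0, reg = 0xAD1
clock 4: out=1, reg = 0xD68
clock 5: out=0, reg = 0x6B4
clock 6: out=0, reg = 0x35A
clock 7: out=0, reg = 0x9AD
clock 8: out=1, reg = 0xCD6
clock 9: out=0, reg = 0xE6B
clock 10: out=1, reg = 0x735

0101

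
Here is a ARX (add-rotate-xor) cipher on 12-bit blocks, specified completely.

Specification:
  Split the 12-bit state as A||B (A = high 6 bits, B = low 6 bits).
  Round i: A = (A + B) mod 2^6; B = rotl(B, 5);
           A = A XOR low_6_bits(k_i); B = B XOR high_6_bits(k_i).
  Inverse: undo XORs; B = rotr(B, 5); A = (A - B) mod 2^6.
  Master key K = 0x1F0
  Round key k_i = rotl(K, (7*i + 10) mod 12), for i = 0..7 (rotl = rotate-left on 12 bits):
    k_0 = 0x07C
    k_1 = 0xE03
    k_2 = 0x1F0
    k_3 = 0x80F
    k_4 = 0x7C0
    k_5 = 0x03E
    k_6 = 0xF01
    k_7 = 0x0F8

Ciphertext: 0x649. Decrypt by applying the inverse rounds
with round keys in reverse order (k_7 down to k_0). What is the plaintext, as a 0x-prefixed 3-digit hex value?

s_0 = ciphertext = 0x649
s_1 = InvRound(s_0, k_7) = 0x354
s_2 = InvRound(s_1, k_6) = 0xED1
s_3 = InvRound(s_2, k_5) = 0x8E2
s_4 = InvRound(s_3, k_4) = 0xA3B
s_5 = InvRound(s_4, k_3) = 0xC76
s_6 = InvRound(s_5, k_2) = 0x7A3
s_7 = InvRound(s_6, k_1) = 0x9F6
s_8 = InvRound(s_7, k_0) = 0xB2F

0xB2F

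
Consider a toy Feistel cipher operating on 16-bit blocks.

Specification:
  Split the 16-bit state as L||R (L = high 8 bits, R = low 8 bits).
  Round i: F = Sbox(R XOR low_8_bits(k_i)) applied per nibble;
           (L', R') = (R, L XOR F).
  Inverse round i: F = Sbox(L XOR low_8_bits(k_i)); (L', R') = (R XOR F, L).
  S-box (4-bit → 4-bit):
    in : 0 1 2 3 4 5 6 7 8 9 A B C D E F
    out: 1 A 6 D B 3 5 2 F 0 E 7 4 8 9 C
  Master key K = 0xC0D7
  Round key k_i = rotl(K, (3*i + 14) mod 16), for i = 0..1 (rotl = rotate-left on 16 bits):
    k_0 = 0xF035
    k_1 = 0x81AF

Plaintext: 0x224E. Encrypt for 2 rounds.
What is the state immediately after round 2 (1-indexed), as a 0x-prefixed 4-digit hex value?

s_0 = plaintext = 0x224E
s_1 = Round(s_0, k_0) = 0x4E05
s_2 = Round(s_1, k_1) = 0x05A0

0x05A0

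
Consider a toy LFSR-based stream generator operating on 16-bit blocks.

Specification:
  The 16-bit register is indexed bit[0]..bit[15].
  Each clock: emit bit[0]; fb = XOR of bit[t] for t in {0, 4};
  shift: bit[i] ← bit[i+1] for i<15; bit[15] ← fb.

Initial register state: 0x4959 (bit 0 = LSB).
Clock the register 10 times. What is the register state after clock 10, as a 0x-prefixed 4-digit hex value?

0x7312

reg_0 = 0x4959
clock 1: out=1, reg = 0x24AC
clock 2: out=0, reg = 0x1256
clock 3: out=0, reg = 0x892B
clock 4: out=1, reg = 0xC495
clock 5: out=1, reg = 0x624A
clock 6: out=0, reg = 0x3125
clock 7: out=1, reg = 0x9892
clock 8: out=0, reg = 0xCC49
clock 9: out=1, reg = 0xE624
clock 10: out=0, reg = 0x7312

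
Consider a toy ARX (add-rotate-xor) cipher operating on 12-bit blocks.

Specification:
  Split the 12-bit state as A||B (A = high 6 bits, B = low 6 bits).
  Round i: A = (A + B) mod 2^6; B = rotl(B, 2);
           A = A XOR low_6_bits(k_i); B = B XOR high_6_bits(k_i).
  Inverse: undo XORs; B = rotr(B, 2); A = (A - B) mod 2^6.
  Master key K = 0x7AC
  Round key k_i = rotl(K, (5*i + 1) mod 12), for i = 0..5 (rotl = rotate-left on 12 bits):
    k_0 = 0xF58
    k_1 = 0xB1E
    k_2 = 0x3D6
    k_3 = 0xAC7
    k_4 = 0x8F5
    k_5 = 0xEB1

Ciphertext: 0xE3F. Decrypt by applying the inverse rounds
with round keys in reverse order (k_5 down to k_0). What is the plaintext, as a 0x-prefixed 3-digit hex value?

s_0 = ciphertext = 0xE3F
s_1 = InvRound(s_0, k_5) = 0xE11
s_2 = InvRound(s_1, k_4) = 0x86C
s_3 = InvRound(s_2, k_3) = 0xD71
s_4 = InvRound(s_3, k_2) = 0xD2F
s_5 = InvRound(s_4, k_1) = 0xEB0
s_6 = InvRound(s_5, k_0) = 0x3D3

0x3D3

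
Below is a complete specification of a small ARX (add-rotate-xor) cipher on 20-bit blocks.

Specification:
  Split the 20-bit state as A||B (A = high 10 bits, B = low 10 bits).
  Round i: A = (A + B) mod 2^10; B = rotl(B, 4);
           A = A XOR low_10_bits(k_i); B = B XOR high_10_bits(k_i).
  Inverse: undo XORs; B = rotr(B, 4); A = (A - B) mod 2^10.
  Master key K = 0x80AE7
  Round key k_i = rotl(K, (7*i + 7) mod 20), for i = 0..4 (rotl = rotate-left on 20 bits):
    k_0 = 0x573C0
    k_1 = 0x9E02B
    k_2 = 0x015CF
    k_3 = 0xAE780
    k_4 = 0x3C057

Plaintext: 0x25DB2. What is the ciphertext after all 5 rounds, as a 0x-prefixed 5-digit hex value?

s_0 = plaintext = 0x25DB2
s_1 = Round(s_0, k_0) = 0x6267A
s_2 = Round(s_1, k_1) = 0x0A1D1
s_3 = Round(s_2, k_2) = 0x0D912
s_4 = Round(s_3, k_3) = 0xB239D
s_5 = Round(s_4, k_4) = 0x8C92E

0x8C92E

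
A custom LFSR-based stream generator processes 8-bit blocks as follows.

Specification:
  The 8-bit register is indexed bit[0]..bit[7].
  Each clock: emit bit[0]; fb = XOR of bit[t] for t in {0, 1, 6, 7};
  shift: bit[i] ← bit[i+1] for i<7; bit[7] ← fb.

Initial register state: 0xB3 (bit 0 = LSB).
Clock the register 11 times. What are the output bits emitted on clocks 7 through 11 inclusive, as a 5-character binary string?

01110

reg_0 = 0xB3
clock 1: out=1, reg = 0xD9
clock 2: out=1, reg = 0xEC
clock 3: out=0, reg = 0x76
clock 4: out=0, reg = 0x3B
clock 5: out=1, reg = 0x1D
clock 6: out=1, reg = 0x8E
clock 7: out=0, reg = 0x47
clock 8: out=1, reg = 0xA3
clock 9: out=1, reg = 0xD1
clock 10: out=1, reg = 0xE8
clock 11: out=0, reg = 0x74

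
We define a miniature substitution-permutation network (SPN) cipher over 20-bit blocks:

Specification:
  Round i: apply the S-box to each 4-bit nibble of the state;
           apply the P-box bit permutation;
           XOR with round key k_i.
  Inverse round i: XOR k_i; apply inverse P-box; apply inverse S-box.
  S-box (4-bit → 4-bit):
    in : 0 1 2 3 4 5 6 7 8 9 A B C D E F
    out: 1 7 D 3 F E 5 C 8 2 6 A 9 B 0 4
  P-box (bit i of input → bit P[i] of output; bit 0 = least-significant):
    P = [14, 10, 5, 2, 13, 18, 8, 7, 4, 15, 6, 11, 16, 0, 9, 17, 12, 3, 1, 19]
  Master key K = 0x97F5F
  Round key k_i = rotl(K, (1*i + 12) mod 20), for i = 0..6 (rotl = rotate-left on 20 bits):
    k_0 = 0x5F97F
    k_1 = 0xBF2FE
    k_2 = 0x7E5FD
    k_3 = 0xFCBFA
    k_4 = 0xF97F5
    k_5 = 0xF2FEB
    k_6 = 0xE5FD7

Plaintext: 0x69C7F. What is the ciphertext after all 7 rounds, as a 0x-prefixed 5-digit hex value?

s_0 = plaintext = 0x69C7F
s_1 = Round(s_0, k_0) = 0x5E0CC
s_2 = Round(s_1, k_1) = 0x39260
s_3 = Round(s_2, k_2) = 0x79CA4
s_4 = Round(s_3, k_3) = 0x386CD
s_5 = Round(s_4, k_4) = 0xDE329
s_6 = Round(s_5, k_5) = 0x79A73
s_7 = Round(s_6, k_6) = 0x69A14

0x69A14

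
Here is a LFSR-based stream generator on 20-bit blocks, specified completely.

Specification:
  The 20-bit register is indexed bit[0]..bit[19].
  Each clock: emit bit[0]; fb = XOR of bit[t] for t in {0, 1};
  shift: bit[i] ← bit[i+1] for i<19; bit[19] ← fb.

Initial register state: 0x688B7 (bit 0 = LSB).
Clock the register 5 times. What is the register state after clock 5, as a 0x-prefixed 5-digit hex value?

0x63445

reg_0 = 0x688B7
clock 1: out=1, reg = 0x3445B
clock 2: out=1, reg = 0x1A22D
clock 3: out=1, reg = 0x8D116
clock 4: out=0, reg = 0xC688B
clock 5: out=1, reg = 0x63445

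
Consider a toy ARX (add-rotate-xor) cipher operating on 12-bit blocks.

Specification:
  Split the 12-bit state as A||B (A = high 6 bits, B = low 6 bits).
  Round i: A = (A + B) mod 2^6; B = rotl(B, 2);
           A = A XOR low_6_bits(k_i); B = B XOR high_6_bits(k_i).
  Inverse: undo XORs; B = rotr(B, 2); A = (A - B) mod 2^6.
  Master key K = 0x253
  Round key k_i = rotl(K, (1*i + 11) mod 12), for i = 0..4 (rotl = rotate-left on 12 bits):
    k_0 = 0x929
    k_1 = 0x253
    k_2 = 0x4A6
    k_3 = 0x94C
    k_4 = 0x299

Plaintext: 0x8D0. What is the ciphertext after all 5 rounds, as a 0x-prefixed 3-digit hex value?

0xCA7

s_0 = plaintext = 0x8D0
s_1 = Round(s_0, k_0) = 0x6A5
s_2 = Round(s_1, k_1) = 0xB1F
s_3 = Round(s_2, k_2) = 0xB6F
s_4 = Round(s_3, k_3) = 0x41B
s_5 = Round(s_4, k_4) = 0xCA7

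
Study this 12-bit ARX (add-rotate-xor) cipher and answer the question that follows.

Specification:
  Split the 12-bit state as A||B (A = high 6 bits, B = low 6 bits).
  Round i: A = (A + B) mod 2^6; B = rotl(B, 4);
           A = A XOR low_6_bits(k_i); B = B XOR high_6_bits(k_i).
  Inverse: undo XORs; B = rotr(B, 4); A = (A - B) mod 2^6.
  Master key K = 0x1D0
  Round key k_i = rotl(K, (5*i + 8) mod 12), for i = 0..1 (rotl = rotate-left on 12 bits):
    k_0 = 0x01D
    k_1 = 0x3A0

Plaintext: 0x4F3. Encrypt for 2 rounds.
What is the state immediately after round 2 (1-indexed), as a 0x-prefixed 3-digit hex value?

s_0 = plaintext = 0x4F3
s_1 = Round(s_0, k_0) = 0x6FC
s_2 = Round(s_1, k_1) = 0xDC1

0xDC1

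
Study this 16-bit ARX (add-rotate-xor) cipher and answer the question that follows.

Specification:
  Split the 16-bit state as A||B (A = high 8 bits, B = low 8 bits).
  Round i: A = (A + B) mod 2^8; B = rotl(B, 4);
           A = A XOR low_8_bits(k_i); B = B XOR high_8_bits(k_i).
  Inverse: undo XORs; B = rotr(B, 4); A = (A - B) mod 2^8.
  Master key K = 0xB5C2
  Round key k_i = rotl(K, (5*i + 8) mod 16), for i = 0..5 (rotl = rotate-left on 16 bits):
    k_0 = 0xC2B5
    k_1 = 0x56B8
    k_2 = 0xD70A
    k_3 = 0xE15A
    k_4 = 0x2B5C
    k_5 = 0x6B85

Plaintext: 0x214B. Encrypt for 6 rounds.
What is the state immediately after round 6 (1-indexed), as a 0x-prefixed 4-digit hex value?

0xA374

s_0 = plaintext = 0x214B
s_1 = Round(s_0, k_0) = 0xD976
s_2 = Round(s_1, k_1) = 0xF731
s_3 = Round(s_2, k_2) = 0x22C4
s_4 = Round(s_3, k_3) = 0xBCAD
s_5 = Round(s_4, k_4) = 0x35F1
s_6 = Round(s_5, k_5) = 0xA374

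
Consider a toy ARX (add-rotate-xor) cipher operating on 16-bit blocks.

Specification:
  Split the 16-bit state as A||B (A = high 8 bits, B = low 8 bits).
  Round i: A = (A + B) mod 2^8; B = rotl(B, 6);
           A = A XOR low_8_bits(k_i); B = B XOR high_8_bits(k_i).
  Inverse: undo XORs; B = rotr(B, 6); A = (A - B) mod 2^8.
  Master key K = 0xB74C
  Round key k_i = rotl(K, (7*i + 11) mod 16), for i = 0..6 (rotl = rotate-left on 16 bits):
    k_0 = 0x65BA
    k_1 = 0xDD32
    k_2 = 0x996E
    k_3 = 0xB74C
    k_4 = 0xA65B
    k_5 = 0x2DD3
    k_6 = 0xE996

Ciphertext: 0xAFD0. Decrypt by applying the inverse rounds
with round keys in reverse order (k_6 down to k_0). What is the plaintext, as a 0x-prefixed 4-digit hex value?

0x709F

s_0 = ciphertext = 0xAFD0
s_1 = InvRound(s_0, k_6) = 0x55E4
s_2 = InvRound(s_1, k_5) = 0x5F27
s_3 = InvRound(s_2, k_4) = 0xFE06
s_4 = InvRound(s_3, k_3) = 0xECC6
s_5 = InvRound(s_4, k_2) = 0x057D
s_6 = InvRound(s_5, k_1) = 0xB582
s_7 = InvRound(s_6, k_0) = 0x709F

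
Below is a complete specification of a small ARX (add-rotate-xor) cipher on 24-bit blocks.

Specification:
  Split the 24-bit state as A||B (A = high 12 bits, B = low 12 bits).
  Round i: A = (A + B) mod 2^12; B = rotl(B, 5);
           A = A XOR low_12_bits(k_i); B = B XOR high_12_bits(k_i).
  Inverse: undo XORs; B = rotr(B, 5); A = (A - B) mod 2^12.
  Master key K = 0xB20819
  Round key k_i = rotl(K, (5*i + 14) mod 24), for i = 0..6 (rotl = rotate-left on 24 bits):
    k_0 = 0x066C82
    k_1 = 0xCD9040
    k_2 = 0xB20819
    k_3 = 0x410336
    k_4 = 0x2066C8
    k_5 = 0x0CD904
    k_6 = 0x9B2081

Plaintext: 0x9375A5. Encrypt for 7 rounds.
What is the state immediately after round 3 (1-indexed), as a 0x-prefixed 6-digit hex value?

0x4C252A

s_0 = plaintext = 0x9375A5
s_1 = Round(s_0, k_0) = 0x25E4CD
s_2 = Round(s_1, k_1) = 0x76B570
s_3 = Round(s_2, k_2) = 0x4C252A
s_4 = Round(s_3, k_3) = 0xADA15A
s_5 = Round(s_4, k_4) = 0xAFC944
s_6 = Round(s_5, k_5) = 0xD4485F
s_7 = Round(s_6, k_6) = 0x522242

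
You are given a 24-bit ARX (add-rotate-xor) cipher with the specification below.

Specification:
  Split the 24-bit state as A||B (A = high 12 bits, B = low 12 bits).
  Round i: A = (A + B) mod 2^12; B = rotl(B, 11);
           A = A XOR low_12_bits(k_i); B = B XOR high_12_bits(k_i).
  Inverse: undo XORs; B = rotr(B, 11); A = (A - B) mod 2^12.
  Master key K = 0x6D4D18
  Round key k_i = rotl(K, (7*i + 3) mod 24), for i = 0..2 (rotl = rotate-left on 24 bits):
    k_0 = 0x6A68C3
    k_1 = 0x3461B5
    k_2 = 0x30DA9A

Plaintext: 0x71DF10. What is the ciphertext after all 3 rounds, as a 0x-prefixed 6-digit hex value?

s_0 = plaintext = 0x71DF10
s_1 = Round(s_0, k_0) = 0xEEE12E
s_2 = Round(s_1, k_1) = 0x1A93D1
s_3 = Round(s_2, k_2) = 0xFE0AE5

0xFE0AE5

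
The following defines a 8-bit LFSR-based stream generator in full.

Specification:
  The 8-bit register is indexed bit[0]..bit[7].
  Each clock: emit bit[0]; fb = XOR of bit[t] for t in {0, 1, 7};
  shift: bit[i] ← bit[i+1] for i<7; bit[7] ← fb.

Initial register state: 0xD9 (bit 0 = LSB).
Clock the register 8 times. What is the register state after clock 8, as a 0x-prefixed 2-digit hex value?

0x6C

reg_0 = 0xD9
clock 1: out=1, reg = 0x6C
clock 2: out=0, reg = 0x36
clock 3: out=0, reg = 0x9B
clock 4: out=1, reg = 0xCD
clock 5: out=1, reg = 0x66
clock 6: out=0, reg = 0xB3
clock 7: out=1, reg = 0xD9
clock 8: out=1, reg = 0x6C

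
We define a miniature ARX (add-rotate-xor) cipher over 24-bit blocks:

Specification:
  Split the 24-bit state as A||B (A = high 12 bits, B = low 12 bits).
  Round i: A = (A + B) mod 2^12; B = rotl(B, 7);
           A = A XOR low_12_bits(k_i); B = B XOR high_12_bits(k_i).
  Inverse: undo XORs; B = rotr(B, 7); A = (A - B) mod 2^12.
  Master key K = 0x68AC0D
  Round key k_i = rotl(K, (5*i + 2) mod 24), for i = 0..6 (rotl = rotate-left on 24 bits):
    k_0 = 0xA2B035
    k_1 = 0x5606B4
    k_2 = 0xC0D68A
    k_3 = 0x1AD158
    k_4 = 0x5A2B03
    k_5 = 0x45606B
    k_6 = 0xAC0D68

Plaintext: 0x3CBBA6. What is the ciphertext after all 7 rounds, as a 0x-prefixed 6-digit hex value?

0x3A4297

s_0 = plaintext = 0x3CBBA6
s_1 = Round(s_0, k_0) = 0xF44976
s_2 = Round(s_1, k_1) = 0xE0EE2B
s_3 = Round(s_2, k_2) = 0xAB39FC
s_4 = Round(s_3, k_3) = 0x5F7FE2
s_5 = Round(s_4, k_4) = 0xEDA4DD
s_6 = Round(s_5, k_5) = 0x3DCAF0
s_7 = Round(s_6, k_6) = 0x3A4297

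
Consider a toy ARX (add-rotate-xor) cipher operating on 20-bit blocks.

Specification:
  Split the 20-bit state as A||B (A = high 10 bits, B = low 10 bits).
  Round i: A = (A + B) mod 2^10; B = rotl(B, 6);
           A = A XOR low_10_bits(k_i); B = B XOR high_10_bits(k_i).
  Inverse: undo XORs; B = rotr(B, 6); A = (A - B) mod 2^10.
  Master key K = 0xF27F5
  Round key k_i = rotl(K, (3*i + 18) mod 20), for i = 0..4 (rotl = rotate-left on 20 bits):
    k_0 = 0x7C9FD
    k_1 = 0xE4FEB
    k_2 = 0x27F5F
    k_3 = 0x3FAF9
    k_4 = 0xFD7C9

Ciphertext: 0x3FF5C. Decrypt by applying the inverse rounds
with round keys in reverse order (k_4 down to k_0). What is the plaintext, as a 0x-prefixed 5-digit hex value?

0xE2999

s_0 = ciphertext = 0x3FF5C
s_1 = InvRound(s_0, k_4) = 0x29292
s_2 = InvRound(s_1, k_3) = 0xE52C9
s_3 = InvRound(s_2, k_2) = 0xD8969
s_4 = InvRound(s_3, k_1) = 0x37BAB
s_5 = InvRound(s_4, k_0) = 0xE2999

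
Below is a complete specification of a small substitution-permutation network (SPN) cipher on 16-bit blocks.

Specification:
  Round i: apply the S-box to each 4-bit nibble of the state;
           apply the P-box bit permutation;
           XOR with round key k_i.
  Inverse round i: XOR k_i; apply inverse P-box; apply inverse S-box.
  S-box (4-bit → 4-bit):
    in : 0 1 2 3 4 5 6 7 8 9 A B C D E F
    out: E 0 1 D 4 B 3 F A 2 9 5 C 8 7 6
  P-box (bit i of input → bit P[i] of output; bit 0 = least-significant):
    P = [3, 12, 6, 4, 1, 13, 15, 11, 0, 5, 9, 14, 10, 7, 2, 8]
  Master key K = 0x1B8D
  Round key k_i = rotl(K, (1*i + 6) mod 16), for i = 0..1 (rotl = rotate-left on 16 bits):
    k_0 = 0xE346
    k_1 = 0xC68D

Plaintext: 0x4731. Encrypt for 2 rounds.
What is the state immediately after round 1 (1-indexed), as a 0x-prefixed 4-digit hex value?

0x2961

s_0 = plaintext = 0x4731
s_1 = Round(s_0, k_0) = 0x2961
s_2 = Round(s_1, k_1) = 0xE2AF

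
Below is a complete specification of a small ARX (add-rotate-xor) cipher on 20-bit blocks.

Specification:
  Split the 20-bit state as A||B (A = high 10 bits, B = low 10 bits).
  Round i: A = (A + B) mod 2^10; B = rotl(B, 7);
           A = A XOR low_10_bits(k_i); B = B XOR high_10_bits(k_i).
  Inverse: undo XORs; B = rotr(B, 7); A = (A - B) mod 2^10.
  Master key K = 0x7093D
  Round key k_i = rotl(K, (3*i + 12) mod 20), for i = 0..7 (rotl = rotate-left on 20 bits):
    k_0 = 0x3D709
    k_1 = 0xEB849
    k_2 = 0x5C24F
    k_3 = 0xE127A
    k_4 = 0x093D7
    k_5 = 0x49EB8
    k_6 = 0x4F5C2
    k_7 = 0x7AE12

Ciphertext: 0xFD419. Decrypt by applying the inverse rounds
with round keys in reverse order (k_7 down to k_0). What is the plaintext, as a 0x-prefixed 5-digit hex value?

s_0 = ciphertext = 0xFD419
s_1 = InvRound(s_0, k_7) = 0x95393
s_2 = InvRound(s_1, k_6) = 0x88575
s_3 = InvRound(s_2, k_5) = 0x82690
s_4 = InvRound(s_3, k_4) = 0x0E5A5
s_5 = InvRound(s_4, k_3) = 0x4DD0C
s_6 = InvRound(s_5, k_2) = 0xE63E0
s_7 = InvRound(s_6, k_1) = 0x58670
s_8 = InvRound(s_7, k_0) = 0x8EC2D

0x8EC2D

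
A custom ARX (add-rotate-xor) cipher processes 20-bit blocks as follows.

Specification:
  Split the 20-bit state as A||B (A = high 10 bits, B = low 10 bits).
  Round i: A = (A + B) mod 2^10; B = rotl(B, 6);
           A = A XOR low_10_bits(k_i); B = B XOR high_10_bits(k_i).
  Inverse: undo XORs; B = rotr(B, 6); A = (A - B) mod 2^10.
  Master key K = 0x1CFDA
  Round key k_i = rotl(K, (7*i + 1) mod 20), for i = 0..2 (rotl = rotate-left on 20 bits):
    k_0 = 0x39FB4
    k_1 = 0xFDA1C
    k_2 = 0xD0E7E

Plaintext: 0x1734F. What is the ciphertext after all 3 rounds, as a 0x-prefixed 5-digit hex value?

s_0 = plaintext = 0x1734F
s_1 = Round(s_0, k_0) = 0x07F13
s_2 = Round(s_1, k_1) = 0x4BB07
s_3 = Round(s_2, k_2) = 0x92EB3

0x92EB3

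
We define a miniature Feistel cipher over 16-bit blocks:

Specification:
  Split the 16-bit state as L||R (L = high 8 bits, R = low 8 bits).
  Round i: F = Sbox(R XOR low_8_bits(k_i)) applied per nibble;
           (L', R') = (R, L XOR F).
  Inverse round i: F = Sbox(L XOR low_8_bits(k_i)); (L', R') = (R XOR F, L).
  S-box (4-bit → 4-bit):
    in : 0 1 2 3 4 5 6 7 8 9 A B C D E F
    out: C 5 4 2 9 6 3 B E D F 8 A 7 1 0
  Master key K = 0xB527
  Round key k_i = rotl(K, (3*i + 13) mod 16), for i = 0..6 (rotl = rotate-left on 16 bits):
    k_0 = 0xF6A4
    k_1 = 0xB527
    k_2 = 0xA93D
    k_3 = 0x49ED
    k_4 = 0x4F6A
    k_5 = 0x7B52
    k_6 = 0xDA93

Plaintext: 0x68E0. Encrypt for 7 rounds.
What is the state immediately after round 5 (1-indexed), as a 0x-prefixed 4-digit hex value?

s_0 = plaintext = 0x68E0
s_1 = Round(s_0, k_0) = 0xE0F1
s_2 = Round(s_1, k_1) = 0xF193
s_3 = Round(s_2, k_2) = 0x9300
s_4 = Round(s_3, k_3) = 0x0084
s_5 = Round(s_4, k_4) = 0x8411
s_6 = Round(s_5, k_5) = 0x1116
s_7 = Round(s_6, k_6) = 0x16F7

0x8411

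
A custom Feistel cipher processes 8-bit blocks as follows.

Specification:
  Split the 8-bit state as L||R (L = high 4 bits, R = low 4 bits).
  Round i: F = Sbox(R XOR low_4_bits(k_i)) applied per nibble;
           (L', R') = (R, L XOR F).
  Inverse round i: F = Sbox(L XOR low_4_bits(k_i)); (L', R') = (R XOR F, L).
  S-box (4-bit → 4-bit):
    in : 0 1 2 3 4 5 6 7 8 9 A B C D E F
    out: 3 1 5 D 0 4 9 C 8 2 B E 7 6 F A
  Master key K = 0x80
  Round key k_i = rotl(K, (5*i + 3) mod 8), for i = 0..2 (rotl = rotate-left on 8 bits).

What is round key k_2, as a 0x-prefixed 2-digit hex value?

K = 0x80
k_0 = rotl(K, (5*0+3) mod 8) = rotl(K, 3) = 0x04
k_1 = rotl(K, (5*1+3) mod 8) = rotl(K, 0) = 0x80
k_2 = rotl(K, (5*2+3) mod 8) = rotl(K, 5) = 0x10

0x10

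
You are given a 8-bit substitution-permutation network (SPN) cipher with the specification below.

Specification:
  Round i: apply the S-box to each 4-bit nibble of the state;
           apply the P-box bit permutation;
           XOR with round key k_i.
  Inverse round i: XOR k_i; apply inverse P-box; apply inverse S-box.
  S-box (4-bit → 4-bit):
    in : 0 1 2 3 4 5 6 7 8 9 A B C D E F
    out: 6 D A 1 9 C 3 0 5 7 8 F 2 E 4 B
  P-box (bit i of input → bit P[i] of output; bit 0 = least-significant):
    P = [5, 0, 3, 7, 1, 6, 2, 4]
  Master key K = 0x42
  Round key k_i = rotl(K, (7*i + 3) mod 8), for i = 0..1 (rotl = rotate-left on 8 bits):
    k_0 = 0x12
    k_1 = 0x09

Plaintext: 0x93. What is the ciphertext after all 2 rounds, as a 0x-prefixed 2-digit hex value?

s_0 = plaintext = 0x93
s_1 = Round(s_0, k_0) = 0x74
s_2 = Round(s_1, k_1) = 0xA9

0xA9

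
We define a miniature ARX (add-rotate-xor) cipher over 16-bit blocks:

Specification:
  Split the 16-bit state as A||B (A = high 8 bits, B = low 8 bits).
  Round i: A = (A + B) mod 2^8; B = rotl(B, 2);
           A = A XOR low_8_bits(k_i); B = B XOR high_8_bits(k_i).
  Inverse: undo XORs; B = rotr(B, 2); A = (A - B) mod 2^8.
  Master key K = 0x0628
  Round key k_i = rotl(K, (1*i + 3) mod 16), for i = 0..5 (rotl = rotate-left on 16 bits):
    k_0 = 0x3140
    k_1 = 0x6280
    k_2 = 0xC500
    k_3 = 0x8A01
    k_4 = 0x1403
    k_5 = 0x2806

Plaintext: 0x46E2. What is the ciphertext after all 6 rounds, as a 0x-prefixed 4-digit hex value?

0x6029

s_0 = plaintext = 0x46E2
s_1 = Round(s_0, k_0) = 0x68BA
s_2 = Round(s_1, k_1) = 0xA288
s_3 = Round(s_2, k_2) = 0x2AE7
s_4 = Round(s_3, k_3) = 0x1015
s_5 = Round(s_4, k_4) = 0x2640
s_6 = Round(s_5, k_5) = 0x6029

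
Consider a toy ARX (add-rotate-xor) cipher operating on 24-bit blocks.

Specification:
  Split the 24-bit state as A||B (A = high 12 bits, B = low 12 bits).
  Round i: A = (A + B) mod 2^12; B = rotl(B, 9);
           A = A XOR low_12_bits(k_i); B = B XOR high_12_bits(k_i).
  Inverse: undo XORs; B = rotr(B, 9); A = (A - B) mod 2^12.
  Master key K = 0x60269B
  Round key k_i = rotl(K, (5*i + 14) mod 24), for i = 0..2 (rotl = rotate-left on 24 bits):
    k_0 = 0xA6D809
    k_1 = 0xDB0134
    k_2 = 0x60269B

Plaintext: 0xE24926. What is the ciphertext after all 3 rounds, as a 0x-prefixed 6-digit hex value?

0x18A5E9

s_0 = plaintext = 0xE24926
s_1 = Round(s_0, k_0) = 0xF43749
s_2 = Round(s_1, k_1) = 0x7B8F59
s_3 = Round(s_2, k_2) = 0x18A5E9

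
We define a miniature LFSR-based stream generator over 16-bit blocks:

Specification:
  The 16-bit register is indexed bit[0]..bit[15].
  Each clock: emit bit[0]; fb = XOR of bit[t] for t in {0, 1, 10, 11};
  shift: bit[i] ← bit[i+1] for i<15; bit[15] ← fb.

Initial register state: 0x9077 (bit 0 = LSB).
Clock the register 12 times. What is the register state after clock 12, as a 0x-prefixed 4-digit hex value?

0x1BA9

reg_0 = 0x9077
clock 1: out=1, reg = 0x483B
clock 2: out=1, reg = 0xA41D
clock 3: out=1, reg = 0x520E
clock 4: out=0, reg = 0xA907
clock 5: out=1, reg = 0xD483
clock 6: out=1, reg = 0xEA41
clock 7: out=1, reg = 0x7520
clock 8: out=0, reg = 0xBA90
clock 9: out=0, reg = 0xDD48
clock 10: out=0, reg = 0x6EA4
clock 11: out=0, reg = 0x3752
clock 12: out=0, reg = 0x1BA9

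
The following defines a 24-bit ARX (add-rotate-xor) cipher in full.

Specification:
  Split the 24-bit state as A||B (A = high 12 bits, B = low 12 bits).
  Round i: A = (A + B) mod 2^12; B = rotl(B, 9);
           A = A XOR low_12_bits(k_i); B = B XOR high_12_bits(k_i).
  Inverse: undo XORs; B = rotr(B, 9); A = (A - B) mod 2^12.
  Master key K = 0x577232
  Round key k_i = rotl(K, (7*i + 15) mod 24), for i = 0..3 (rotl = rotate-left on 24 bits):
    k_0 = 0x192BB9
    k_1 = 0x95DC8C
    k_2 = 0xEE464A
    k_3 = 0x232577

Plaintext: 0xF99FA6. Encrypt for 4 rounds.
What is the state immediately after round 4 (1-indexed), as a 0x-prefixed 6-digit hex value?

s_0 = plaintext = 0xF99FA6
s_1 = Round(s_0, k_0) = 0x486C66
s_2 = Round(s_1, k_1) = 0xC604D1
s_3 = Round(s_2, k_2) = 0x77BC7E
s_4 = Round(s_3, k_3) = 0x68EFBD

0x68EFBD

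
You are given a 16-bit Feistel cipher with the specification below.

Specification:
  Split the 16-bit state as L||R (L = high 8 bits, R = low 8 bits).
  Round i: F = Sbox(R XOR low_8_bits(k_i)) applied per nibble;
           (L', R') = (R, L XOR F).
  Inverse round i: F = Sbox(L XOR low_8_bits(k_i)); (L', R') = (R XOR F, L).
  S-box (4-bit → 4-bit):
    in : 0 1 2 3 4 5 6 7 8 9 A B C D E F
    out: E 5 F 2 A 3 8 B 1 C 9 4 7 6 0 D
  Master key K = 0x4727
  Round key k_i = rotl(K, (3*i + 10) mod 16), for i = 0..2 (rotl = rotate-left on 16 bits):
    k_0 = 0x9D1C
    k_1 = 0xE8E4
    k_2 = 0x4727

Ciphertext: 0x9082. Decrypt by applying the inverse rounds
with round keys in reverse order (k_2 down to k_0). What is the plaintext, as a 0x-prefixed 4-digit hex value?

0x7066

s_0 = ciphertext = 0x9082
s_1 = InvRound(s_0, k_2) = 0xC990
s_2 = InvRound(s_1, k_1) = 0x66C9
s_3 = InvRound(s_2, k_0) = 0x7066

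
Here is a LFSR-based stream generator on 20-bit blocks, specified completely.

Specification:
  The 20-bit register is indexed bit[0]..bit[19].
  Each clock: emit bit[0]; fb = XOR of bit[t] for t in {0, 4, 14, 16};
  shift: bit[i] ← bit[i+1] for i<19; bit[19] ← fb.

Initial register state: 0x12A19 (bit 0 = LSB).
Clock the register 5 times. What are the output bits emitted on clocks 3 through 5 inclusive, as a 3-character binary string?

011

reg_0 = 0x12A19
clock 1: out=1, reg = 0x8950C
clock 2: out=0, reg = 0x44A86
clock 3: out=0, reg = 0xA2543
clock 4: out=1, reg = 0xD12A1
clock 5: out=1, reg = 0x68950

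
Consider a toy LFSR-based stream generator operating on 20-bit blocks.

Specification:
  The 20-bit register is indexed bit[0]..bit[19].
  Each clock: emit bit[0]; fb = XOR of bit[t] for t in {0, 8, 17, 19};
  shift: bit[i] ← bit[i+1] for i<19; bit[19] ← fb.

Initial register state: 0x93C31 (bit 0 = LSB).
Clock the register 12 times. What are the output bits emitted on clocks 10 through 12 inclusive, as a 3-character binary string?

011

reg_0 = 0x93C31
clock 1: out=1, reg = 0x49E18
clock 2: out=0, reg = 0x24F0C
clock 3: out=0, reg = 0x12786
clock 4: out=0, reg = 0x893C3
clock 5: out=1, reg = 0xC49E1
clock 6: out=1, reg = 0xE24F0
clock 7: out=0, reg = 0x71278
clock 8: out=0, reg = 0xB893C
clock 9: out=0, reg = 0xDC49E
clock 10: out=0, reg = 0xEE24F
clock 11: out=1, reg = 0xF7127
clock 12: out=1, reg = 0x7B893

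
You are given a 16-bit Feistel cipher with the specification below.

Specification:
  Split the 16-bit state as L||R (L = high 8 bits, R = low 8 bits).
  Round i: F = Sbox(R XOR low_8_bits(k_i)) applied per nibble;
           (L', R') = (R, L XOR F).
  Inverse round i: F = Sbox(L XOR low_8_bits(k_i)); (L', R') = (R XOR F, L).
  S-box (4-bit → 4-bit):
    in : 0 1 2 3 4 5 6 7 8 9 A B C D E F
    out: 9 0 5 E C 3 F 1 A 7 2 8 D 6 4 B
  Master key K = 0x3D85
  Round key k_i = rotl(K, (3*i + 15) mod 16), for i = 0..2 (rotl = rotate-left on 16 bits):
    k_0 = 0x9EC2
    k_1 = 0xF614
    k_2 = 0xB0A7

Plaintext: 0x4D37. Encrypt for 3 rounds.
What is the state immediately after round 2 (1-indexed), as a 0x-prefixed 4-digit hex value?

s_0 = plaintext = 0x4D37
s_1 = Round(s_0, k_0) = 0x37FE
s_2 = Round(s_1, k_1) = 0xFE75
s_3 = Round(s_2, k_2) = 0x759B

0xFE75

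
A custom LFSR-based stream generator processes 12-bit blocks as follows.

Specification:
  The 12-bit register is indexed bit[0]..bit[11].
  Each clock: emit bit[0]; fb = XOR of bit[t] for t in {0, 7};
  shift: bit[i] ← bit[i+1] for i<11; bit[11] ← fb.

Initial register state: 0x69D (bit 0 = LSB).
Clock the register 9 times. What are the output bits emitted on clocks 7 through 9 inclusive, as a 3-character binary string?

reg_0 = 0x69D
clock 1: out=1, reg = 0x34E
clock 2: out=0, reg = 0x1A7
clock 3: out=1, reg = 0x0D3
clock 4: out=1, reg = 0x069
clock 5: out=1, reg = 0x834
clock 6: out=0, reg = 0x41A
clock 7: out=0, reg = 0x20D
clock 8: out=1, reg = 0x906
clock 9: out=0, reg = 0x483

010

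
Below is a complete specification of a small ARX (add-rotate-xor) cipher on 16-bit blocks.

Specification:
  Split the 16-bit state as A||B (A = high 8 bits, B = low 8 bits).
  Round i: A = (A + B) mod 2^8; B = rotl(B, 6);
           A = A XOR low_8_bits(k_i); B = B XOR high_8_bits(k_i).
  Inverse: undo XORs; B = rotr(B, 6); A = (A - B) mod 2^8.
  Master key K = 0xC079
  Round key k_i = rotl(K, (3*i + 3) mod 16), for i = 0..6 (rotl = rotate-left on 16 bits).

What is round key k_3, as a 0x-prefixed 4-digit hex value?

K = 0xC079
k_0 = rotl(K, (3*0+3) mod 16) = rotl(K, 3) = 0x03CE
k_1 = rotl(K, (3*1+3) mod 16) = rotl(K, 6) = 0x1E70
k_2 = rotl(K, (3*2+3) mod 16) = rotl(K, 9) = 0xF380
k_3 = rotl(K, (3*3+3) mod 16) = rotl(K, 12) = 0x9C07

0x9C07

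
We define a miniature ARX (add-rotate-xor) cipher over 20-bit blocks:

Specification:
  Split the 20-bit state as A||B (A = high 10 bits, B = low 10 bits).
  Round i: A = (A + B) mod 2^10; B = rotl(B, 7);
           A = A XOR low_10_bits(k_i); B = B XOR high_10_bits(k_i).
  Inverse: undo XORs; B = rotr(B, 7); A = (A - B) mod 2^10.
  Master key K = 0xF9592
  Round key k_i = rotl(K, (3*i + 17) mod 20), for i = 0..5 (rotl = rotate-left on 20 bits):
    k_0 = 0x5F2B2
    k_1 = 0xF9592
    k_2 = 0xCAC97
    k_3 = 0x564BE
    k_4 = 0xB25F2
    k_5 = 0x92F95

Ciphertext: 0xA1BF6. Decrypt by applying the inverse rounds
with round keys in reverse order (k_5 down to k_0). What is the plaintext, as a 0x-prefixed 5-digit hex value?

0xEA035

s_0 = ciphertext = 0xA1BF6
s_1 = InvRound(s_0, k_5) = 0xCA1EB
s_2 = InvRound(s_1, k_4) = 0x71116
s_3 = InvRound(s_2, k_3) = 0xC0A78
s_4 = InvRound(s_3, k_2) = 0x3EE9A
s_5 = InvRound(s_4, k_1) = 0x5BFFA
s_6 = InvRound(s_5, k_0) = 0xEA035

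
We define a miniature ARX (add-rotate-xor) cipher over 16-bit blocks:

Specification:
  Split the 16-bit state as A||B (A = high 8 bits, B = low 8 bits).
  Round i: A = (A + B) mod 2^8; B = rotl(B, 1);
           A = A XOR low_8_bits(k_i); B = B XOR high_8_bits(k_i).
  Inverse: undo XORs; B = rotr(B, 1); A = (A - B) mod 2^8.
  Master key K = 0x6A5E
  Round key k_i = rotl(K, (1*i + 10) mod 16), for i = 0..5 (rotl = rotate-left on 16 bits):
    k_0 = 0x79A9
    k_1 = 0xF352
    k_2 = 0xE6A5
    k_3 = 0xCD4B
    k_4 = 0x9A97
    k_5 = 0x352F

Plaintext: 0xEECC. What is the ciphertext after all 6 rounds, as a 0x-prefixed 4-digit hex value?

s_0 = plaintext = 0xEECC
s_1 = Round(s_0, k_0) = 0x13E0
s_2 = Round(s_1, k_1) = 0xA132
s_3 = Round(s_2, k_2) = 0x7682
s_4 = Round(s_3, k_3) = 0xB3C8
s_5 = Round(s_4, k_4) = 0xEC0B
s_6 = Round(s_5, k_5) = 0xD823

0xD823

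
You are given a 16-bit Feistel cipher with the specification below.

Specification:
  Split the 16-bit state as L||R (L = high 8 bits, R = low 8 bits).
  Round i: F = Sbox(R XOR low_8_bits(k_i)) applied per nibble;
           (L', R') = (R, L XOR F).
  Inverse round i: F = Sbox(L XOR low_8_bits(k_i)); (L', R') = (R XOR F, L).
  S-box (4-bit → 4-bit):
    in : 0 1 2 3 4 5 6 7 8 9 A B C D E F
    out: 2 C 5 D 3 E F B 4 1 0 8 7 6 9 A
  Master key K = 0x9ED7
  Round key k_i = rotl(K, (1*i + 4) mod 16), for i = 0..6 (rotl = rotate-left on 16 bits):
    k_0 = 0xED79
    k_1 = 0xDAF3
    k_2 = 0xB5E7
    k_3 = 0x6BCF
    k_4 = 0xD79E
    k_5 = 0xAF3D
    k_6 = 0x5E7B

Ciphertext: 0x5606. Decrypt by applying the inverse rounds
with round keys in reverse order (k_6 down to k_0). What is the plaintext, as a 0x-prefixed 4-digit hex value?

0x27E6

s_0 = ciphertext = 0x5606
s_1 = InvRound(s_0, k_6) = 0x5056
s_2 = InvRound(s_1, k_5) = 0xA050
s_3 = InvRound(s_2, k_4) = 0x89A0
s_4 = InvRound(s_3, k_3) = 0x9F89
s_5 = InvRound(s_4, k_2) = 0x3D9F
s_6 = InvRound(s_5, k_1) = 0xE63D
s_7 = InvRound(s_6, k_0) = 0x27E6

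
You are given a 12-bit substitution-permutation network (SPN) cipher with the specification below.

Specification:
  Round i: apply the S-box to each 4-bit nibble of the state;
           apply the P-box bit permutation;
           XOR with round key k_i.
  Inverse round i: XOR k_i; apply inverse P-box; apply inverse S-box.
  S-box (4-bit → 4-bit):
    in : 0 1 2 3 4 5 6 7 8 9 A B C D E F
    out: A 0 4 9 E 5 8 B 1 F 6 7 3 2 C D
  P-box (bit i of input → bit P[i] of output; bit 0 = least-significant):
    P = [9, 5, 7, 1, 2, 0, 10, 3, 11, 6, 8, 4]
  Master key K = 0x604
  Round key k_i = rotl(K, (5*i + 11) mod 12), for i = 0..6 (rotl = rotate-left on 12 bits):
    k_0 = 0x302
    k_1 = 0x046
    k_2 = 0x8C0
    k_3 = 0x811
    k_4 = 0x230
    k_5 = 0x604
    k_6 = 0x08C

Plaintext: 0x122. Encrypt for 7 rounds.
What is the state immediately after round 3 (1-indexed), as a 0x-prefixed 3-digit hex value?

s_0 = plaintext = 0x122
s_1 = Round(s_0, k_0) = 0x782
s_2 = Round(s_1, k_1) = 0x892
s_3 = Round(s_2, k_2) = 0x44D
s_4 = Round(s_3, k_3) = 0xD68
s_5 = Round(s_4, k_4) = 0x078
s_6 = Round(s_5, k_5) = 0x459
s_7 = Round(s_6, k_6) = 0x77A

0x44D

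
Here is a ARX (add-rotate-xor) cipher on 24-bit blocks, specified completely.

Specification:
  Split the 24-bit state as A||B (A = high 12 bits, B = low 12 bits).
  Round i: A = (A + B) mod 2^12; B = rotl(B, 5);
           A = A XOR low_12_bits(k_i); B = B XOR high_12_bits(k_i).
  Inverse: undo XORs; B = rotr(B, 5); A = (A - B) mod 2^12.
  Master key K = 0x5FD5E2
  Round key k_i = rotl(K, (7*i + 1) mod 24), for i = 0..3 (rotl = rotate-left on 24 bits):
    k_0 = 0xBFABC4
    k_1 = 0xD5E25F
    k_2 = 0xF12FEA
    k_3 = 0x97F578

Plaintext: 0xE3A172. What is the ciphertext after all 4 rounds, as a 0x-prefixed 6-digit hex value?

s_0 = plaintext = 0xE3A172
s_1 = Round(s_0, k_0) = 0x4685B8
s_2 = Round(s_1, k_1) = 0x87FA55
s_3 = Round(s_2, k_2) = 0xD3E5A6
s_4 = Round(s_3, k_3) = 0x79CDB4

0x79CDB4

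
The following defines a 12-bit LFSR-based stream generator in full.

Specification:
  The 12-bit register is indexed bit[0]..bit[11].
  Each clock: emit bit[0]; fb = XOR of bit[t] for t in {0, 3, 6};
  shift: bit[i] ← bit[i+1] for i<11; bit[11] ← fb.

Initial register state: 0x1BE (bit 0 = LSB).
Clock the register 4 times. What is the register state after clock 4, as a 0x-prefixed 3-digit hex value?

0xF1B

reg_0 = 0x1BE
clock 1: out=0, reg = 0x8DF
clock 2: out=1, reg = 0xC6F
clock 3: out=1, reg = 0xE37
clock 4: out=1, reg = 0xF1B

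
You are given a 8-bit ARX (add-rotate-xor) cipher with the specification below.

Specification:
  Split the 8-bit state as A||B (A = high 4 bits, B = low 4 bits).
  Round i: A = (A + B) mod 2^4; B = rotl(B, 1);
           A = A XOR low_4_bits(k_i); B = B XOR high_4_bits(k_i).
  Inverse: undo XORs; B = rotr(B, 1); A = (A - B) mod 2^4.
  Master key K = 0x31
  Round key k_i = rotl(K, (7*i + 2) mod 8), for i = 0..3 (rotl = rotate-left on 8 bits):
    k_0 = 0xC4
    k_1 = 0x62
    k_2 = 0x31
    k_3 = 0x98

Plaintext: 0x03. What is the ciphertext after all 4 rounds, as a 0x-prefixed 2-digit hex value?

0x43

s_0 = plaintext = 0x03
s_1 = Round(s_0, k_0) = 0x7A
s_2 = Round(s_1, k_1) = 0x33
s_3 = Round(s_2, k_2) = 0x75
s_4 = Round(s_3, k_3) = 0x43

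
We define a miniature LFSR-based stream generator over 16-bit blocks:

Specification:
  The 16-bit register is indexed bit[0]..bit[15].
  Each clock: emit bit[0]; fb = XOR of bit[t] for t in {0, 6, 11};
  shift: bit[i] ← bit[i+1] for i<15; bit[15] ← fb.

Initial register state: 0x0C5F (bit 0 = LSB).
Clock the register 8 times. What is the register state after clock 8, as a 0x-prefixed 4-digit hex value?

reg_0 = 0x0C5F
clock 1: out=1, reg = 0x862F
clock 2: out=1, reg = 0xC317
clock 3: out=1, reg = 0xE18B
clock 4: out=1, reg = 0xF0C5
clock 5: out=1, reg = 0x7862
clock 6: out=0, reg = 0x3C31
clock 7: out=1, reg = 0x1E18
clock 8: out=0, reg = 0x8F0C

0x8F0C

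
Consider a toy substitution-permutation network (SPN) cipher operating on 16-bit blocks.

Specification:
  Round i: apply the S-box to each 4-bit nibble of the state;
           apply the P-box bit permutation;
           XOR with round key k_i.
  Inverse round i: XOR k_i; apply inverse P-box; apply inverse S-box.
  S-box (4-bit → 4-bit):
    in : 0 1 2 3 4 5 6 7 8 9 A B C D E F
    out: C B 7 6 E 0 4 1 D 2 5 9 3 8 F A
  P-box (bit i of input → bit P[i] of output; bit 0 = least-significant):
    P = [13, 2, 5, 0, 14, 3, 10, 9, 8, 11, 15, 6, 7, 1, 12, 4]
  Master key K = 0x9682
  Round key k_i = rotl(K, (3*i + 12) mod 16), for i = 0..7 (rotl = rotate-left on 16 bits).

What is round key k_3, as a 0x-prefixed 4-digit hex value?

0xD052

K = 0x9682
k_0 = rotl(K, (3*0+12) mod 16) = rotl(K, 12) = 0x2968
k_1 = rotl(K, (3*1+12) mod 16) = rotl(K, 15) = 0x4B41
k_2 = rotl(K, (3*2+12) mod 16) = rotl(K, 2) = 0x5A0A
k_3 = rotl(K, (3*3+12) mod 16) = rotl(K, 5) = 0xD052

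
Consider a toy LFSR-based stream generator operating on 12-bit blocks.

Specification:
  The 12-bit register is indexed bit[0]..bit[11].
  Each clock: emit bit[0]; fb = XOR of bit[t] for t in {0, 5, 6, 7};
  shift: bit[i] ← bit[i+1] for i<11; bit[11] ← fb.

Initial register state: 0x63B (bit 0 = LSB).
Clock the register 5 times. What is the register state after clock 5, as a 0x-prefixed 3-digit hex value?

0xF31

reg_0 = 0x63B
clock 1: out=1, reg = 0x31D
clock 2: out=1, reg = 0x98E
clock 3: out=0, reg = 0xCC7
clock 4: out=1, reg = 0xE63
clock 5: out=1, reg = 0xF31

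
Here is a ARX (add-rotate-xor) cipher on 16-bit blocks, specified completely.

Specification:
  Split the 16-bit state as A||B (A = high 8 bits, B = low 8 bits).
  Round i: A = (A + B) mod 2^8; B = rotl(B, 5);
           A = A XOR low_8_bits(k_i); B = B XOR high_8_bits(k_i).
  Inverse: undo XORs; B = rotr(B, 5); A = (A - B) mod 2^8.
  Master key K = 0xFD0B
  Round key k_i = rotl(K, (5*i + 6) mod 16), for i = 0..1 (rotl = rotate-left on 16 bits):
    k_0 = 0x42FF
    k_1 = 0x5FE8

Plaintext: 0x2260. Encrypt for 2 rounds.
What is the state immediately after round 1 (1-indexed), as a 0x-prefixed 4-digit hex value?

s_0 = plaintext = 0x2260
s_1 = Round(s_0, k_0) = 0x7D4E
s_2 = Round(s_1, k_1) = 0x2396

0x7D4E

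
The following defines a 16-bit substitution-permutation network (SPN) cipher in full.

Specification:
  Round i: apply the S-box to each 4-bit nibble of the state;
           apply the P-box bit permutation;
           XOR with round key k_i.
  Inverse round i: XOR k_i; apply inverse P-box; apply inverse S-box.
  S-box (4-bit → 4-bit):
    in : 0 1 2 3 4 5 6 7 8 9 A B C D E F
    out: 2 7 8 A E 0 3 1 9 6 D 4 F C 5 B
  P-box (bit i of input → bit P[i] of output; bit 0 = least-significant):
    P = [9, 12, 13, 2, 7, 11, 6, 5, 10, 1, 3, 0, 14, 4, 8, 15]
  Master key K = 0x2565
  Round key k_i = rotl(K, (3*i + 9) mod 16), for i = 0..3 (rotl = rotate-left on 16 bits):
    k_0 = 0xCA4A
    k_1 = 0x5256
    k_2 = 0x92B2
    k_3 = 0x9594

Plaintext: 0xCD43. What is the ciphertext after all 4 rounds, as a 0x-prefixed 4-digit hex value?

0x16B8

s_0 = plaintext = 0xCD43
s_1 = Round(s_0, k_0) = 0x1337
s_2 = Round(s_1, k_1) = 0x1965
s_3 = Round(s_2, k_2) = 0xDB28
s_4 = Round(s_3, k_3) = 0x16B8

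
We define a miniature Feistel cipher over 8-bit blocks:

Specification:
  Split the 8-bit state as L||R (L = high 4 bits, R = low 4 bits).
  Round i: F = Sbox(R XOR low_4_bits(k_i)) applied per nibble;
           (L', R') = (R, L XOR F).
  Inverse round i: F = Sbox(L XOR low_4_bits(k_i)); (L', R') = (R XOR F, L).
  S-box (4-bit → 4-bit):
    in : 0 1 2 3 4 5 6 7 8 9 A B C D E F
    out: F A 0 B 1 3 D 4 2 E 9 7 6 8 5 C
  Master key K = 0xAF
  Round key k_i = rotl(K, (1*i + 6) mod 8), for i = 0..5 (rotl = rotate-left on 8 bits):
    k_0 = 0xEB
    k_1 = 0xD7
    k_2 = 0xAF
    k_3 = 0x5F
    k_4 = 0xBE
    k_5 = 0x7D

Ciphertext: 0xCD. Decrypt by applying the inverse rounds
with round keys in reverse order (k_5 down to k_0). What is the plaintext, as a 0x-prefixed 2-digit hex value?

0x56

s_0 = ciphertext = 0xCD
s_1 = InvRound(s_0, k_5) = 0x7C
s_2 = InvRound(s_1, k_4) = 0x27
s_3 = InvRound(s_2, k_3) = 0xF2
s_4 = InvRound(s_3, k_2) = 0xDF
s_5 = InvRound(s_4, k_1) = 0x6D
s_6 = InvRound(s_5, k_0) = 0x56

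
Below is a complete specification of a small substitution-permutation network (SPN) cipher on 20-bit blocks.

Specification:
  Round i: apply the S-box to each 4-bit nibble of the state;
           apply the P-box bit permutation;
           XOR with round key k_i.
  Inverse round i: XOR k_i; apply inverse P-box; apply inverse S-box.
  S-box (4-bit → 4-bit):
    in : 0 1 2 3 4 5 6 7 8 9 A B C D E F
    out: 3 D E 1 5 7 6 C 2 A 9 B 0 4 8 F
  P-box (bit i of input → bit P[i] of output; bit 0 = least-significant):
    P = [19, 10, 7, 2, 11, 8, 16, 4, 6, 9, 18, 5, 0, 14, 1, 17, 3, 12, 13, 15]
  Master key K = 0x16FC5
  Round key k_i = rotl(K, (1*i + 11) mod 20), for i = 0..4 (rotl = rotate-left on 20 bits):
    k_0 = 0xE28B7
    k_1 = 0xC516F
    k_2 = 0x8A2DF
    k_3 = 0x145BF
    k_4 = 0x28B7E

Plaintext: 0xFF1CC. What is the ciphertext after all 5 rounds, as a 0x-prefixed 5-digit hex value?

0xCDFE2

s_0 = plaintext = 0xFF1CC
s_1 = Round(s_0, k_0) = 0x8D8DC
s_2 = Round(s_1, k_1) = 0xD436D
s_3 = Round(s_2, k_2) = 0x9831C
s_4 = Round(s_3, k_3) = 0x09DEF
s_5 = Round(s_4, k_4) = 0xCDFE2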